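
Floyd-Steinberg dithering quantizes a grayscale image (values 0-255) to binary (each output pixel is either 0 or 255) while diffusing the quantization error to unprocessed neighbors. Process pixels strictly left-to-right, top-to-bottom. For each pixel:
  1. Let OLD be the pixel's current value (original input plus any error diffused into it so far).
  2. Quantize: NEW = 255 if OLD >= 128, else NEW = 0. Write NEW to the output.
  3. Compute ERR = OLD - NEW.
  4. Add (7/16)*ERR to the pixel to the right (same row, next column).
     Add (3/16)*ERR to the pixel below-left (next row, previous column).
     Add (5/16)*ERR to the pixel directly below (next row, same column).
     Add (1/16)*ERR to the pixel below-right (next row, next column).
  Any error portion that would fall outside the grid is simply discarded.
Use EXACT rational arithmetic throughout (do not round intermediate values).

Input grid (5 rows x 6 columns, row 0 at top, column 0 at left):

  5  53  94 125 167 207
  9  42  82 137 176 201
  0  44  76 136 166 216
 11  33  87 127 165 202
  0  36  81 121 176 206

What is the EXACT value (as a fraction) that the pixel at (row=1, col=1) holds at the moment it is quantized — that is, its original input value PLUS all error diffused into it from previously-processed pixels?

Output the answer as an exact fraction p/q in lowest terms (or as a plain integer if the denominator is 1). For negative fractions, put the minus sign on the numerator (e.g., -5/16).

(0,0): OLD=5 → NEW=0, ERR=5
(0,1): OLD=883/16 → NEW=0, ERR=883/16
(0,2): OLD=30245/256 → NEW=0, ERR=30245/256
(0,3): OLD=723715/4096 → NEW=255, ERR=-320765/4096
(0,4): OLD=8699157/65536 → NEW=255, ERR=-8012523/65536
(0,5): OLD=160967571/1048576 → NEW=255, ERR=-106419309/1048576
(1,0): OLD=5353/256 → NEW=0, ERR=5353/256
(1,1): OLD=186079/2048 → NEW=0, ERR=186079/2048
Target (1,1): original=42, with diffused error = 186079/2048

Answer: 186079/2048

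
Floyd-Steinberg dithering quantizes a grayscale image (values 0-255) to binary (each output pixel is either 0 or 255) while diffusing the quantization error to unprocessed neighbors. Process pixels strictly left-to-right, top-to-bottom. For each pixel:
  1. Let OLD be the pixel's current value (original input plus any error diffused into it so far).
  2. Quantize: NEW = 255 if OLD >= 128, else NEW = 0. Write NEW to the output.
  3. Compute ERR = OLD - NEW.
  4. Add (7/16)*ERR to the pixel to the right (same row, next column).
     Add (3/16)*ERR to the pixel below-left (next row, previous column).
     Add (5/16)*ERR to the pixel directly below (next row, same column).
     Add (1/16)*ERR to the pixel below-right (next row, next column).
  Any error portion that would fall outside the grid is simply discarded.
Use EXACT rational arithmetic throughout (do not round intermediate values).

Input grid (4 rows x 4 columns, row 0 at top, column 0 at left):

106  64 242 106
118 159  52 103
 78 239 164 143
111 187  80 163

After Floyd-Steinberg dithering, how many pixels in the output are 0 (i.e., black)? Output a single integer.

(0,0): OLD=106 → NEW=0, ERR=106
(0,1): OLD=883/8 → NEW=0, ERR=883/8
(0,2): OLD=37157/128 → NEW=255, ERR=4517/128
(0,3): OLD=248707/2048 → NEW=0, ERR=248707/2048
(1,0): OLD=21993/128 → NEW=255, ERR=-10647/128
(1,1): OLD=174431/1024 → NEW=255, ERR=-86689/1024
(1,2): OLD=1823819/32768 → NEW=0, ERR=1823819/32768
(1,3): OLD=87821309/524288 → NEW=255, ERR=-45872131/524288
(2,0): OLD=592005/16384 → NEW=0, ERR=592005/16384
(2,1): OLD=122468487/524288 → NEW=255, ERR=-11224953/524288
(2,2): OLD=157632675/1048576 → NEW=255, ERR=-109754205/1048576
(2,3): OLD=1230503351/16777216 → NEW=0, ERR=1230503351/16777216
(3,0): OLD=992181429/8388608 → NEW=0, ERR=992181429/8388608
(3,1): OLD=28814994539/134217728 → NEW=255, ERR=-5410526101/134217728
(3,2): OLD=90340810389/2147483648 → NEW=0, ERR=90340810389/2147483648
(3,3): OLD=6795768559507/34359738368 → NEW=255, ERR=-1965964724333/34359738368
Output grid:
  Row 0: ..#.  (3 black, running=3)
  Row 1: ##.#  (1 black, running=4)
  Row 2: .##.  (2 black, running=6)
  Row 3: .#.#  (2 black, running=8)

Answer: 8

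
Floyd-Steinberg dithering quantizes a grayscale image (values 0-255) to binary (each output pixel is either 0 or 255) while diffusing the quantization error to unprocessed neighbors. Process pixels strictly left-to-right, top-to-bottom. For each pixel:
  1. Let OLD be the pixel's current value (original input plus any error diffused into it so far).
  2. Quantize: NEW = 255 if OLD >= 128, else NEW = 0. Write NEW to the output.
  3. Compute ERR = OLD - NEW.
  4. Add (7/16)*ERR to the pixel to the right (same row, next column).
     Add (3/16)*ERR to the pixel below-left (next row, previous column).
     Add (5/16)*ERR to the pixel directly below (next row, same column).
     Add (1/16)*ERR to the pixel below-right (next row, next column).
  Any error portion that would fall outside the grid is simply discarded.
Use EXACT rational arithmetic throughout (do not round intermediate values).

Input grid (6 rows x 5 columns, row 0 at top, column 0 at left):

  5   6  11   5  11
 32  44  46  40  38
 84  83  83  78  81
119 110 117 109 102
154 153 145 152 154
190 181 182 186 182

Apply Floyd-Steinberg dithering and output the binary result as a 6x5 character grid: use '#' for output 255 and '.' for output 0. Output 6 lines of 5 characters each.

(0,0): OLD=5 → NEW=0, ERR=5
(0,1): OLD=131/16 → NEW=0, ERR=131/16
(0,2): OLD=3733/256 → NEW=0, ERR=3733/256
(0,3): OLD=46611/4096 → NEW=0, ERR=46611/4096
(0,4): OLD=1047173/65536 → NEW=0, ERR=1047173/65536
(1,0): OLD=8985/256 → NEW=0, ERR=8985/256
(1,1): OLD=133039/2048 → NEW=0, ERR=133039/2048
(1,2): OLD=5349211/65536 → NEW=0, ERR=5349211/65536
(1,3): OLD=21803391/262144 → NEW=0, ERR=21803391/262144
(1,4): OLD=335933853/4194304 → NEW=0, ERR=335933853/4194304
(2,0): OLD=3511029/32768 → NEW=0, ERR=3511029/32768
(2,1): OLD=175820247/1048576 → NEW=255, ERR=-91566633/1048576
(2,2): OLD=1509236037/16777216 → NEW=0, ERR=1509236037/16777216
(2,3): OLD=43880307199/268435456 → NEW=255, ERR=-24570734081/268435456
(2,4): OLD=305722717753/4294967296 → NEW=0, ERR=305722717753/4294967296
(3,0): OLD=2283553445/16777216 → NEW=255, ERR=-1994636635/16777216
(3,1): OLD=7282734017/134217728 → NEW=0, ERR=7282734017/134217728
(3,2): OLD=628055072539/4294967296 → NEW=255, ERR=-467161587941/4294967296
(3,3): OLD=444770712611/8589934592 → NEW=0, ERR=444770712611/8589934592
(3,4): OLD=19403131929359/137438953472 → NEW=255, ERR=-15643801206001/137438953472
(4,0): OLD=272775218443/2147483648 → NEW=0, ERR=272775218443/2147483648
(4,1): OLD=13586058699147/68719476736 → NEW=255, ERR=-3937407868533/68719476736
(4,2): OLD=108897660831877/1099511627776 → NEW=0, ERR=108897660831877/1099511627776
(4,3): OLD=3225904565188491/17592186044416 → NEW=255, ERR=-1260102876137589/17592186044416
(4,4): OLD=25425283928064589/281474976710656 → NEW=0, ERR=25425283928064589/281474976710656
(5,0): OLD=240739020622721/1099511627776 → NEW=255, ERR=-39636444460159/1099511627776
(5,1): OLD=1529045913836995/8796093022208 → NEW=255, ERR=-713957806826045/8796093022208
(5,2): OLD=45156564289567707/281474976710656 → NEW=255, ERR=-26619554771649573/281474976710656
(5,3): OLD=163669517538878101/1125899906842624 → NEW=255, ERR=-123434958705991019/1125899906842624
(5,4): OLD=2842434912272270039/18014398509481984 → NEW=255, ERR=-1751236707645635881/18014398509481984
Row 0: .....
Row 1: .....
Row 2: .#.#.
Row 3: #.#.#
Row 4: .#.#.
Row 5: #####

Answer: .....
.....
.#.#.
#.#.#
.#.#.
#####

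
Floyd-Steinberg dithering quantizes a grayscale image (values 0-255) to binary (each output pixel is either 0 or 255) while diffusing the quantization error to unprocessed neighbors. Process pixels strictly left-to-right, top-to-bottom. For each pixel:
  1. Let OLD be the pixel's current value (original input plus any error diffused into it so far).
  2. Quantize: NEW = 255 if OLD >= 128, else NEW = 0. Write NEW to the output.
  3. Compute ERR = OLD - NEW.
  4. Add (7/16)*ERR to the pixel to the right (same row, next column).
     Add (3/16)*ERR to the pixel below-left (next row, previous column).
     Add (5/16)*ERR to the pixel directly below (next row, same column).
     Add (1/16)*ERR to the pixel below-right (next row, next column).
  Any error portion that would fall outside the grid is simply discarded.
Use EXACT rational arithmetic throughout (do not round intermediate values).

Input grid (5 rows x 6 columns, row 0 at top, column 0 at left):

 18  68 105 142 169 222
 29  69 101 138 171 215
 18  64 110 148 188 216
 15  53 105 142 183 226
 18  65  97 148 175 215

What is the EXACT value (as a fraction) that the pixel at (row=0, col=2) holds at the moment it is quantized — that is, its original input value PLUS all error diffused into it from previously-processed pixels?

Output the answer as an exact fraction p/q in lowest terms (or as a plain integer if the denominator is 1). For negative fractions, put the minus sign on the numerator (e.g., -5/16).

(0,0): OLD=18 → NEW=0, ERR=18
(0,1): OLD=607/8 → NEW=0, ERR=607/8
(0,2): OLD=17689/128 → NEW=255, ERR=-14951/128
Target (0,2): original=105, with diffused error = 17689/128

Answer: 17689/128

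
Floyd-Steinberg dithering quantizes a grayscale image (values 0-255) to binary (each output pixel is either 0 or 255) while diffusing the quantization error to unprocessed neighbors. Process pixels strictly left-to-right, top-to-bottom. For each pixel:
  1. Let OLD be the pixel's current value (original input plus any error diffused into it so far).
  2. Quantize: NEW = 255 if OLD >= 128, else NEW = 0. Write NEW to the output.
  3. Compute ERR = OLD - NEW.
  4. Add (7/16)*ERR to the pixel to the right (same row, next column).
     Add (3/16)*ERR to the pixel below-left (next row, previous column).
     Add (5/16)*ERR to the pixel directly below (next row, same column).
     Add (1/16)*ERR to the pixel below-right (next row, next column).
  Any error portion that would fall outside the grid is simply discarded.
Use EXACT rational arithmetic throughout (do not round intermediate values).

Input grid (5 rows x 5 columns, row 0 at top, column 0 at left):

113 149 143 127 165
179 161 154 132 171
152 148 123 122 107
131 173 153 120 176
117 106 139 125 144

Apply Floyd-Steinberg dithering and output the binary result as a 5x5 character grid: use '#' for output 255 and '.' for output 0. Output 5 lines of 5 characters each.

(0,0): OLD=113 → NEW=0, ERR=113
(0,1): OLD=3175/16 → NEW=255, ERR=-905/16
(0,2): OLD=30273/256 → NEW=0, ERR=30273/256
(0,3): OLD=732103/4096 → NEW=255, ERR=-312377/4096
(0,4): OLD=8626801/65536 → NEW=255, ERR=-8084879/65536
(1,0): OLD=52149/256 → NEW=255, ERR=-13131/256
(1,1): OLD=307443/2048 → NEW=255, ERR=-214797/2048
(1,2): OLD=8338415/65536 → NEW=0, ERR=8338415/65536
(1,3): OLD=38821507/262144 → NEW=255, ERR=-28025213/262144
(1,4): OLD=339359785/4194304 → NEW=0, ERR=339359785/4194304
(2,0): OLD=3811105/32768 → NEW=0, ERR=3811105/32768
(2,1): OLD=195830907/1048576 → NEW=255, ERR=-71555973/1048576
(2,2): OLD=1783500337/16777216 → NEW=0, ERR=1783500337/16777216
(2,3): OLD=42472511491/268435456 → NEW=255, ERR=-25978529789/268435456
(2,4): OLD=357609105237/4294967296 → NEW=0, ERR=357609105237/4294967296
(3,0): OLD=2592924177/16777216 → NEW=255, ERR=-1685265903/16777216
(3,1): OLD=18109890749/134217728 → NEW=255, ERR=-16115629891/134217728
(3,2): OLD=477937286319/4294967296 → NEW=0, ERR=477937286319/4294967296
(3,3): OLD=1380377403927/8589934592 → NEW=255, ERR=-810055917033/8589934592
(3,4): OLD=21263642490963/137438953472 → NEW=255, ERR=-13783290644397/137438953472
(4,0): OLD=135498061023/2147483648 → NEW=0, ERR=135498061023/2147483648
(4,1): OLD=7605120393567/68719476736 → NEW=0, ERR=7605120393567/68719476736
(4,2): OLD=216610397408369/1099511627776 → NEW=255, ERR=-63765067674511/1099511627776
(4,3): OLD=1025784964761439/17592186044416 → NEW=0, ERR=1025784964761439/17592186044416
(4,4): OLD=37232590869166873/281474976710656 → NEW=255, ERR=-34543528192050407/281474976710656
Row 0: .#.##
Row 1: ##.#.
Row 2: .#.#.
Row 3: ##.##
Row 4: ..#.#

Answer: .#.##
##.#.
.#.#.
##.##
..#.#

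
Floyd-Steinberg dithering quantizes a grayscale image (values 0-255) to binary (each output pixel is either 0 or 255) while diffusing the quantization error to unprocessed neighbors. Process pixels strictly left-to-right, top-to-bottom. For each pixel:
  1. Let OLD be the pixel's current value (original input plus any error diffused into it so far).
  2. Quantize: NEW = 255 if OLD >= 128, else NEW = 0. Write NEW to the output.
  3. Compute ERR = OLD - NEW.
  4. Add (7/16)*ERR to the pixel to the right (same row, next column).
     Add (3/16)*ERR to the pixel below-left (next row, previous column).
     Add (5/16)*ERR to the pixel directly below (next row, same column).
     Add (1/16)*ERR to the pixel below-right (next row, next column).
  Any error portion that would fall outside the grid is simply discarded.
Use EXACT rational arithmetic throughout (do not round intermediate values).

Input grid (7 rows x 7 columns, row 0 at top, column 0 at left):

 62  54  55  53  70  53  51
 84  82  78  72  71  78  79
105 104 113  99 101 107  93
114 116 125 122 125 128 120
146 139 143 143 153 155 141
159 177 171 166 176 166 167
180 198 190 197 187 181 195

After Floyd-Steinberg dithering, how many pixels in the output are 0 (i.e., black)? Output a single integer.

Answer: 24

Derivation:
(0,0): OLD=62 → NEW=0, ERR=62
(0,1): OLD=649/8 → NEW=0, ERR=649/8
(0,2): OLD=11583/128 → NEW=0, ERR=11583/128
(0,3): OLD=189625/2048 → NEW=0, ERR=189625/2048
(0,4): OLD=3621135/32768 → NEW=0, ERR=3621135/32768
(0,5): OLD=53135209/524288 → NEW=0, ERR=53135209/524288
(0,6): OLD=799765471/8388608 → NEW=0, ERR=799765471/8388608
(1,0): OLD=15179/128 → NEW=0, ERR=15179/128
(1,1): OLD=184397/1024 → NEW=255, ERR=-76723/1024
(1,2): OLD=3143441/32768 → NEW=0, ERR=3143441/32768
(1,3): OLD=22187869/131072 → NEW=255, ERR=-11235491/131072
(1,4): OLD=778637847/8388608 → NEW=0, ERR=778637847/8388608
(1,5): OLD=11748285703/67108864 → NEW=255, ERR=-5364474617/67108864
(1,6): OLD=86066207369/1073741824 → NEW=0, ERR=86066207369/1073741824
(2,0): OLD=2097311/16384 → NEW=255, ERR=-2080609/16384
(2,1): OLD=26437893/524288 → NEW=0, ERR=26437893/524288
(2,2): OLD=1210345167/8388608 → NEW=255, ERR=-928749873/8388608
(2,3): OLD=3165791639/67108864 → NEW=0, ERR=3165791639/67108864
(2,4): OLD=69953992167/536870912 → NEW=255, ERR=-66948090393/536870912
(2,5): OLD=829679034349/17179869184 → NEW=0, ERR=829679034349/17179869184
(2,6): OLD=36883389673803/274877906944 → NEW=255, ERR=-33210476596917/274877906944
(3,0): OLD=702717551/8388608 → NEW=0, ERR=702717551/8388608
(3,1): OLD=9375894659/67108864 → NEW=255, ERR=-7736865661/67108864
(3,2): OLD=27895549337/536870912 → NEW=0, ERR=27895549337/536870912
(3,3): OLD=277397067023/2147483648 → NEW=255, ERR=-270211263217/2147483648
(3,4): OLD=11815692927599/274877906944 → NEW=0, ERR=11815692927599/274877906944
(3,5): OLD=289062637295229/2199023255552 → NEW=255, ERR=-271688292870531/2199023255552
(3,6): OLD=1098086453086115/35184372088832 → NEW=0, ERR=1098086453086115/35184372088832
(4,0): OLD=161664411361/1073741824 → NEW=255, ERR=-112139753759/1073741824
(4,1): OLD=1241395429933/17179869184 → NEW=0, ERR=1241395429933/17179869184
(4,2): OLD=43994888670019/274877906944 → NEW=255, ERR=-26098977600701/274877906944
(4,3): OLD=161511099733713/2199023255552 → NEW=0, ERR=161511099733713/2199023255552
(4,4): OLD=2947326566342723/17592186044416 → NEW=255, ERR=-1538680874983357/17592186044416
(4,5): OLD=48787315154884899/562949953421312 → NEW=0, ERR=48787315154884899/562949953421312
(4,6): OLD=1629821014274707429/9007199254740992 → NEW=255, ERR=-667014795684245531/9007199254740992
(5,0): OLD=38458593193175/274877906944 → NEW=255, ERR=-31635273077545/274877906944
(5,1): OLD=274657122776413/2199023255552 → NEW=0, ERR=274657122776413/2199023255552
(5,2): OLD=3769300148414843/17592186044416 → NEW=255, ERR=-716707292911237/17592186044416
(5,3): OLD=20940980940771911/140737488355328 → NEW=255, ERR=-14947078589836729/140737488355328
(5,4): OLD=1108268715318134285/9007199254740992 → NEW=0, ERR=1108268715318134285/9007199254740992
(5,5): OLD=16397569222582795645/72057594037927936 → NEW=255, ERR=-1977117257088828035/72057594037927936
(5,6): OLD=158262254982177094579/1152921504606846976 → NEW=255, ERR=-135732728692568884301/1152921504606846976
(6,0): OLD=5891747421217199/35184372088832 → NEW=255, ERR=-3080267461434961/35184372088832
(6,1): OLD=103525229658094907/562949953421312 → NEW=255, ERR=-40027008464339653/562949953421312
(6,2): OLD=1207452912637333969/9007199254740992 → NEW=255, ERR=-1089382897321618991/9007199254740992
(6,3): OLD=9469899316464185039/72057594037927936 → NEW=255, ERR=-8904787163207438641/72057594037927936
(6,4): OLD=23001162977811349509/144115188075855872 → NEW=255, ERR=-13748209981531897851/144115188075855872
(6,5): OLD=2145451747291550855617/18446744073709551616 → NEW=0, ERR=2145451747291550855617/18446744073709551616
(6,6): OLD=61207243427794406310199/295147905179352825856 → NEW=255, ERR=-14055472392940564283081/295147905179352825856
Output grid:
  Row 0: .......  (7 black, running=7)
  Row 1: .#.#.#.  (4 black, running=11)
  Row 2: #.#.#.#  (3 black, running=14)
  Row 3: .#.#.#.  (4 black, running=18)
  Row 4: #.#.#.#  (3 black, running=21)
  Row 5: #.##.##  (2 black, running=23)
  Row 6: #####.#  (1 black, running=24)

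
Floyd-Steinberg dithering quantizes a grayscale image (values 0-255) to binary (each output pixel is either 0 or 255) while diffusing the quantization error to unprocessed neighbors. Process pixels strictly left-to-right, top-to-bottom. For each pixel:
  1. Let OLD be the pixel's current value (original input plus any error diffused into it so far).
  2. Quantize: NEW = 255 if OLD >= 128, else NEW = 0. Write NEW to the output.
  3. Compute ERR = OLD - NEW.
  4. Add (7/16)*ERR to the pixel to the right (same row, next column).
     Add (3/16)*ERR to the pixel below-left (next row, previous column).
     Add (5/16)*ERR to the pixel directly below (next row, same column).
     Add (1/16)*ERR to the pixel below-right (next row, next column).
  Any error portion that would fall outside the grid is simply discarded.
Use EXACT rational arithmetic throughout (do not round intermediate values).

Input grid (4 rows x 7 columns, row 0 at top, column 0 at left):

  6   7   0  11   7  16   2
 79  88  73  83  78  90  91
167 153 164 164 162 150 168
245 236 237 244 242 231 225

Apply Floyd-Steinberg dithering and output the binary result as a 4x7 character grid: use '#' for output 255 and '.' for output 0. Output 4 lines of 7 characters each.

Answer: .......
.#..#..
#.##.##
#######

Derivation:
(0,0): OLD=6 → NEW=0, ERR=6
(0,1): OLD=77/8 → NEW=0, ERR=77/8
(0,2): OLD=539/128 → NEW=0, ERR=539/128
(0,3): OLD=26301/2048 → NEW=0, ERR=26301/2048
(0,4): OLD=413483/32768 → NEW=0, ERR=413483/32768
(0,5): OLD=11282989/524288 → NEW=0, ERR=11282989/524288
(0,6): OLD=95758139/8388608 → NEW=0, ERR=95758139/8388608
(1,0): OLD=10583/128 → NEW=0, ERR=10583/128
(1,1): OLD=131425/1024 → NEW=255, ERR=-129695/1024
(1,2): OLD=718069/32768 → NEW=0, ERR=718069/32768
(1,3): OLD=13006225/131072 → NEW=0, ERR=13006225/131072
(1,4): OLD=1092146387/8388608 → NEW=255, ERR=-1046948653/8388608
(1,5): OLD=3023360067/67108864 → NEW=0, ERR=3023360067/67108864
(1,6): OLD=124148574605/1073741824 → NEW=0, ERR=124148574605/1073741824
(2,0): OLD=2770363/16384 → NEW=255, ERR=-1407557/16384
(2,1): OLD=44622521/524288 → NEW=0, ERR=44622521/524288
(2,2): OLD=1835205739/8388608 → NEW=255, ERR=-303889301/8388608
(2,3): OLD=10544726995/67108864 → NEW=255, ERR=-6568033325/67108864
(2,4): OLD=50910631747/536870912 → NEW=0, ERR=50910631747/536870912
(2,5): OLD=3770034323649/17179869184 → NEW=255, ERR=-610832318271/17179869184
(2,6): OLD=52609528284247/274877906944 → NEW=255, ERR=-17484337986473/274877906944
(3,0): OLD=1963867403/8388608 → NEW=255, ERR=-175227637/8388608
(3,1): OLD=16193127471/67108864 → NEW=255, ERR=-919632849/67108864
(3,2): OLD=110945696509/536870912 → NEW=255, ERR=-25956386051/536870912
(3,3): OLD=446202746267/2147483648 → NEW=255, ERR=-101405583973/2147483648
(3,4): OLD=65473528371467/274877906944 → NEW=255, ERR=-4620337899253/274877906944
(3,5): OLD=454176511401809/2199023255552 → NEW=255, ERR=-106574418763951/2199023255552
(3,6): OLD=6392902732441935/35184372088832 → NEW=255, ERR=-2579112150210225/35184372088832
Row 0: .......
Row 1: .#..#..
Row 2: #.##.##
Row 3: #######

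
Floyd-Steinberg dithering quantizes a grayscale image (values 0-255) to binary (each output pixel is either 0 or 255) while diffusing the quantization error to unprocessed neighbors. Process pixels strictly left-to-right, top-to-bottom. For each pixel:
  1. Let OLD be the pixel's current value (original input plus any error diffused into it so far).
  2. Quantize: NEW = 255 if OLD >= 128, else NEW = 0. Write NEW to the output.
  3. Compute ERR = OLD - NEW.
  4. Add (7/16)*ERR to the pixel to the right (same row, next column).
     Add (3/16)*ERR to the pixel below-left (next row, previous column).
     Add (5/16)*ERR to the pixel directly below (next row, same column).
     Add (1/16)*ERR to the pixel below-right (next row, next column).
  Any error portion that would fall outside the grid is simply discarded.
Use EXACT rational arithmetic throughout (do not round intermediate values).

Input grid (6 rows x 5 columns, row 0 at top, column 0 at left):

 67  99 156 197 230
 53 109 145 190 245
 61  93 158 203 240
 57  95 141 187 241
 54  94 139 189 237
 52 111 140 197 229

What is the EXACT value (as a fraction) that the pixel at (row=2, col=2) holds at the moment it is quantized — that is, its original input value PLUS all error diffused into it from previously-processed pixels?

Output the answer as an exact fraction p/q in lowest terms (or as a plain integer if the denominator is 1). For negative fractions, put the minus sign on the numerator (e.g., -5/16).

Answer: 1653163875/16777216

Derivation:
(0,0): OLD=67 → NEW=0, ERR=67
(0,1): OLD=2053/16 → NEW=255, ERR=-2027/16
(0,2): OLD=25747/256 → NEW=0, ERR=25747/256
(0,3): OLD=987141/4096 → NEW=255, ERR=-57339/4096
(0,4): OLD=14671907/65536 → NEW=255, ERR=-2039773/65536
(1,0): OLD=12847/256 → NEW=0, ERR=12847/256
(1,1): OLD=234313/2048 → NEW=0, ERR=234313/2048
(1,2): OLD=14151933/65536 → NEW=255, ERR=-2559747/65536
(1,3): OLD=44299001/262144 → NEW=255, ERR=-22547719/262144
(1,4): OLD=825305291/4194304 → NEW=255, ERR=-244242229/4194304
(2,0): OLD=3215667/32768 → NEW=0, ERR=3215667/32768
(2,1): OLD=175636577/1048576 → NEW=255, ERR=-91750303/1048576
(2,2): OLD=1653163875/16777216 → NEW=0, ERR=1653163875/16777216
Target (2,2): original=158, with diffused error = 1653163875/16777216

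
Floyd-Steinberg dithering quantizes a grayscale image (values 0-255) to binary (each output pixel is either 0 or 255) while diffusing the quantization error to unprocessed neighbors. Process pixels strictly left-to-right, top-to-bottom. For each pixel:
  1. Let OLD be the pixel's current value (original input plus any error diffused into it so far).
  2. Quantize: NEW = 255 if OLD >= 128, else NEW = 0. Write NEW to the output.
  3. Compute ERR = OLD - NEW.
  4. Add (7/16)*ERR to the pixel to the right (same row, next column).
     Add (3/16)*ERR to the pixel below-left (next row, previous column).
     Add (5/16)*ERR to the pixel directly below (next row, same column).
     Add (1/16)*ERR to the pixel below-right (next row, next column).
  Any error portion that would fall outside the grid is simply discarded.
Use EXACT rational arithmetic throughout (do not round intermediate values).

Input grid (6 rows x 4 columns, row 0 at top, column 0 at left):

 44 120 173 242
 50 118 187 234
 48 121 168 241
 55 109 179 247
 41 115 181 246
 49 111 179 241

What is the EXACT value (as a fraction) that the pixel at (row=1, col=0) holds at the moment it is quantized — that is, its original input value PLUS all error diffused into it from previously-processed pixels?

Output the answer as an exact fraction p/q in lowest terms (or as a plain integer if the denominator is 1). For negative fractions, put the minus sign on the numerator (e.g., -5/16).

(0,0): OLD=44 → NEW=0, ERR=44
(0,1): OLD=557/4 → NEW=255, ERR=-463/4
(0,2): OLD=7831/64 → NEW=0, ERR=7831/64
(0,3): OLD=302625/1024 → NEW=255, ERR=41505/1024
(1,0): OLD=2691/64 → NEW=0, ERR=2691/64
Target (1,0): original=50, with diffused error = 2691/64

Answer: 2691/64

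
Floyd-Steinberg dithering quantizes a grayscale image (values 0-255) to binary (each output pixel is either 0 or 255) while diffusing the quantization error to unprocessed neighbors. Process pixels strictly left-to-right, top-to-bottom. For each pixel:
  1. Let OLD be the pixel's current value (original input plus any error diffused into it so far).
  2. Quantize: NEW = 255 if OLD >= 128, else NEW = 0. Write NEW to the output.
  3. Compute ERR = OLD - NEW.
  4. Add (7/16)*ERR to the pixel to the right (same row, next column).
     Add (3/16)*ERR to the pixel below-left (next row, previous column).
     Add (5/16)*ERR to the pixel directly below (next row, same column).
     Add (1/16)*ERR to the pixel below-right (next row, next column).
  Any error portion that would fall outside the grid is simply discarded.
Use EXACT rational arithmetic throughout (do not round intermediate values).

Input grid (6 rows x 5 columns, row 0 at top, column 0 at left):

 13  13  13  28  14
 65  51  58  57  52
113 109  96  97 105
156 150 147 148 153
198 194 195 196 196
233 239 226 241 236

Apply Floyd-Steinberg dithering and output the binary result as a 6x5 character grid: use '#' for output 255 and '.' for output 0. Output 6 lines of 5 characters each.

(0,0): OLD=13 → NEW=0, ERR=13
(0,1): OLD=299/16 → NEW=0, ERR=299/16
(0,2): OLD=5421/256 → NEW=0, ERR=5421/256
(0,3): OLD=152635/4096 → NEW=0, ERR=152635/4096
(0,4): OLD=1985949/65536 → NEW=0, ERR=1985949/65536
(1,0): OLD=18577/256 → NEW=0, ERR=18577/256
(1,1): OLD=191223/2048 → NEW=0, ERR=191223/2048
(1,2): OLD=7446339/65536 → NEW=0, ERR=7446339/65536
(1,3): OLD=32862407/262144 → NEW=0, ERR=32862407/262144
(1,4): OLD=497628277/4194304 → NEW=0, ERR=497628277/4194304
(2,0): OLD=5019533/32768 → NEW=255, ERR=-3336307/32768
(2,1): OLD=125276895/1048576 → NEW=0, ERR=125276895/1048576
(2,2): OLD=3575513181/16777216 → NEW=255, ERR=-702676899/16777216
(2,3): OLD=39513273287/268435456 → NEW=255, ERR=-28937767993/268435456
(2,4): OLD=441299343537/4294967296 → NEW=0, ERR=441299343537/4294967296
(3,0): OLD=2459267261/16777216 → NEW=255, ERR=-1818922819/16777216
(3,1): OLD=16869395193/134217728 → NEW=0, ERR=16869395193/134217728
(3,2): OLD=756575154435/4294967296 → NEW=255, ERR=-338641506045/4294967296
(3,3): OLD=828622914955/8589934592 → NEW=0, ERR=828622914955/8589934592
(3,4): OLD=30315505145495/137438953472 → NEW=255, ERR=-4731427989865/137438953472
(4,0): OLD=403053035123/2147483648 → NEW=255, ERR=-144555295117/2147483648
(4,1): OLD=12525338826227/68719476736 → NEW=255, ERR=-4998127741453/68719476736
(4,2): OLD=180850633040285/1099511627776 → NEW=255, ERR=-99524832042595/1099511627776
(4,3): OLD=3081466808674291/17592186044416 → NEW=255, ERR=-1404540632651789/17592186044416
(4,4): OLD=44006216823040293/281474976710656 → NEW=255, ERR=-27769902238176987/281474976710656
(5,0): OLD=218062978828729/1099511627776 → NEW=255, ERR=-62312486254151/1099511627776
(5,1): OLD=1497954017146219/8796093022208 → NEW=255, ERR=-745049703516821/8796093022208
(5,2): OLD=39727519724197827/281474976710656 → NEW=255, ERR=-32048599337019453/281474976710656
(5,3): OLD=159969000126893741/1125899906842624 → NEW=255, ERR=-127135476117975379/1125899906842624
(5,4): OLD=2716161070158666335/18014398509481984 → NEW=255, ERR=-1877510549759239585/18014398509481984
Row 0: .....
Row 1: .....
Row 2: #.##.
Row 3: #.#.#
Row 4: #####
Row 5: #####

Answer: .....
.....
#.##.
#.#.#
#####
#####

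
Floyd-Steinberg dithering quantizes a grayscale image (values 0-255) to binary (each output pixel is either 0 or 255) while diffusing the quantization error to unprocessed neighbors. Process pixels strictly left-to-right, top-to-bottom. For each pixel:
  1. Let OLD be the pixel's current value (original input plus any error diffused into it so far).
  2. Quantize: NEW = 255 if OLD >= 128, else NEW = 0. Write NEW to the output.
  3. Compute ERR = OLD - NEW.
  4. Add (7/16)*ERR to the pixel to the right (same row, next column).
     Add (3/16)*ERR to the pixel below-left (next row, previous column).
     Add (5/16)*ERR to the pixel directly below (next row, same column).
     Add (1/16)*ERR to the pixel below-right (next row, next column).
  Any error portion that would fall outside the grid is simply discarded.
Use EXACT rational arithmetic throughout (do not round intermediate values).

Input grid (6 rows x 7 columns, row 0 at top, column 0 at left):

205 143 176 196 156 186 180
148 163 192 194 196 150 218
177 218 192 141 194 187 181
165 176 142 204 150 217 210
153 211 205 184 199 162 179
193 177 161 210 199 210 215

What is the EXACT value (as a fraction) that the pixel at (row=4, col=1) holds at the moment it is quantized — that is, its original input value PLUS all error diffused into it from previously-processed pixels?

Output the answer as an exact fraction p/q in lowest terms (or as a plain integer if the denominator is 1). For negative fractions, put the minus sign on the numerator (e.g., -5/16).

(0,0): OLD=205 → NEW=255, ERR=-50
(0,1): OLD=969/8 → NEW=0, ERR=969/8
(0,2): OLD=29311/128 → NEW=255, ERR=-3329/128
(0,3): OLD=378105/2048 → NEW=255, ERR=-144135/2048
(0,4): OLD=4102863/32768 → NEW=0, ERR=4102863/32768
(0,5): OLD=126237609/524288 → NEW=255, ERR=-7455831/524288
(0,6): OLD=1457758623/8388608 → NEW=255, ERR=-681336417/8388608
(1,0): OLD=19851/128 → NEW=255, ERR=-12789/128
(1,1): OLD=152717/1024 → NEW=255, ERR=-108403/1024
(1,2): OLD=4323153/32768 → NEW=255, ERR=-4032687/32768
(1,3): OLD=18352157/131072 → NEW=255, ERR=-15071203/131072
(1,4): OLD=1491136471/8388608 → NEW=255, ERR=-647958569/8388608
(1,5): OLD=7003403207/67108864 → NEW=0, ERR=7003403207/67108864
(1,6): OLD=254891737033/1073741824 → NEW=255, ERR=-18912428087/1073741824
(2,0): OLD=2063199/16384 → NEW=0, ERR=2063199/16384
(2,1): OLD=110463045/524288 → NEW=255, ERR=-23230395/524288
(2,2): OLD=889028239/8388608 → NEW=0, ERR=889028239/8388608
(2,3): OLD=8674434391/67108864 → NEW=255, ERR=-8438325929/67108864
(2,4): OLD=68306521639/536870912 → NEW=0, ERR=68306521639/536870912
(2,5): OLD=4589523115821/17179869184 → NEW=255, ERR=208656473901/17179869184
(2,6): OLD=51493373448203/274877906944 → NEW=255, ERR=-18600492822517/274877906944
(3,0): OLD=1644540975/8388608 → NEW=255, ERR=-494554065/8388608
(3,1): OLD=11012726339/67108864 → NEW=255, ERR=-6100033981/67108864
(3,2): OLD=58521881177/536870912 → NEW=0, ERR=58521881177/536870912
(3,3): OLD=521571040015/2147483648 → NEW=255, ERR=-26037290225/2147483648
(3,4): OLD=49168399235119/274877906944 → NEW=255, ERR=-20925467035601/274877906944
(3,5): OLD=401880901092029/2199023255552 → NEW=255, ERR=-158870029073731/2199023255552
(3,6): OLD=5559316250897251/35184372088832 → NEW=255, ERR=-3412698631754909/35184372088832
(4,0): OLD=126200234529/1073741824 → NEW=0, ERR=126200234529/1073741824
(4,1): OLD=4308179687789/17179869184 → NEW=255, ERR=-72686954131/17179869184
Target (4,1): original=211, with diffused error = 4308179687789/17179869184

Answer: 4308179687789/17179869184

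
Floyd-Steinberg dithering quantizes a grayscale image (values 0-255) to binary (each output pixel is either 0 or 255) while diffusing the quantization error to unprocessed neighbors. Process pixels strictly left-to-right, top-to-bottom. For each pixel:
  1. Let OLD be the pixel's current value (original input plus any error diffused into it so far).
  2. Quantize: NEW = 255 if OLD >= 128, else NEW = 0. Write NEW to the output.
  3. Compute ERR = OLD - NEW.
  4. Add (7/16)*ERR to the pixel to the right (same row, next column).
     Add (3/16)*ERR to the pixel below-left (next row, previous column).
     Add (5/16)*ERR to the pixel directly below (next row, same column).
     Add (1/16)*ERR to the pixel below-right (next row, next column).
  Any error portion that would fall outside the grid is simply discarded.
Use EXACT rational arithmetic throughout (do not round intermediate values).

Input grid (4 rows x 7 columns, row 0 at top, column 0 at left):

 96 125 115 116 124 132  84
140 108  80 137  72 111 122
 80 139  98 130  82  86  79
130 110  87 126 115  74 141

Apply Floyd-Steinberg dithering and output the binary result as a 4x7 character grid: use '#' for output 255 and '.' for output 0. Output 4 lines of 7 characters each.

Answer: .#.#.#.
#..#..#
.#.#.#.
#..#..#

Derivation:
(0,0): OLD=96 → NEW=0, ERR=96
(0,1): OLD=167 → NEW=255, ERR=-88
(0,2): OLD=153/2 → NEW=0, ERR=153/2
(0,3): OLD=4783/32 → NEW=255, ERR=-3377/32
(0,4): OLD=39849/512 → NEW=0, ERR=39849/512
(0,5): OLD=1360287/8192 → NEW=255, ERR=-728673/8192
(0,6): OLD=5909337/131072 → NEW=0, ERR=5909337/131072
(1,0): OLD=307/2 → NEW=255, ERR=-203/2
(1,1): OLD=903/16 → NEW=0, ERR=903/16
(1,2): OLD=52895/512 → NEW=0, ERR=52895/512
(1,3): OLD=345281/2048 → NEW=255, ERR=-176959/2048
(1,4): OLD=4619721/131072 → NEW=0, ERR=4619721/131072
(1,5): OLD=117378717/1048576 → NEW=0, ERR=117378717/1048576
(1,6): OLD=3011574707/16777216 → NEW=255, ERR=-1266615373/16777216
(2,0): OLD=15069/256 → NEW=0, ERR=15069/256
(2,1): OLD=1600851/8192 → NEW=255, ERR=-488109/8192
(2,2): OLD=11998721/131072 → NEW=0, ERR=11998721/131072
(2,3): OLD=163697105/1048576 → NEW=255, ERR=-103689775/1048576
(2,4): OLD=548112635/8388608 → NEW=0, ERR=548112635/8388608
(2,5): OLD=36940801635/268435456 → NEW=255, ERR=-31510239645/268435456
(2,6): OLD=47450460581/4294967296 → NEW=0, ERR=47450460581/4294967296
(3,0): OLD=17986073/131072 → NEW=255, ERR=-15437287/131072
(3,1): OLD=63644241/1048576 → NEW=0, ERR=63644241/1048576
(3,2): OLD=1005764521/8388608 → NEW=0, ERR=1005764521/8388608
(3,3): OLD=2777056303/16777216 → NEW=255, ERR=-1501133777/16777216
(3,4): OLD=292416976281/4294967296 → NEW=0, ERR=292416976281/4294967296
(3,5): OLD=2517162995847/34359738368 → NEW=0, ERR=2517162995847/34359738368
(3,6): OLD=93000418477817/549755813888 → NEW=255, ERR=-47187314063623/549755813888
Row 0: .#.#.#.
Row 1: #..#..#
Row 2: .#.#.#.
Row 3: #..#..#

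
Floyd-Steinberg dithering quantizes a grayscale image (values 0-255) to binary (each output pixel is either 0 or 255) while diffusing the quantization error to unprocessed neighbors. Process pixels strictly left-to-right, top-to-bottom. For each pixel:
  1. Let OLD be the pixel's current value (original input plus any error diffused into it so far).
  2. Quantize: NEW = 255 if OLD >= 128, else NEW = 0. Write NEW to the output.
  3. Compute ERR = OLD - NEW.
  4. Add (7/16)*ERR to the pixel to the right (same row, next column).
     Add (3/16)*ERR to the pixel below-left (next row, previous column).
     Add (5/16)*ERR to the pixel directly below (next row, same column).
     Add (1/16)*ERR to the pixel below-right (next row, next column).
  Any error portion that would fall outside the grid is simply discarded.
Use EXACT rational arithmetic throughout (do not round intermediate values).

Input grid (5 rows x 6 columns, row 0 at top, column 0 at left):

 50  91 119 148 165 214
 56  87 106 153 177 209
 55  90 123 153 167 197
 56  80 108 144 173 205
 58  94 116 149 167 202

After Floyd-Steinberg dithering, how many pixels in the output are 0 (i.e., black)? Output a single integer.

(0,0): OLD=50 → NEW=0, ERR=50
(0,1): OLD=903/8 → NEW=0, ERR=903/8
(0,2): OLD=21553/128 → NEW=255, ERR=-11087/128
(0,3): OLD=225495/2048 → NEW=0, ERR=225495/2048
(0,4): OLD=6985185/32768 → NEW=255, ERR=-1370655/32768
(0,5): OLD=102603047/524288 → NEW=255, ERR=-31090393/524288
(1,0): OLD=11877/128 → NEW=0, ERR=11877/128
(1,1): OLD=153347/1024 → NEW=255, ERR=-107773/1024
(1,2): OLD=1985279/32768 → NEW=0, ERR=1985279/32768
(1,3): OLD=26300595/131072 → NEW=255, ERR=-7122765/131072
(1,4): OLD=1140149337/8388608 → NEW=255, ERR=-998945703/8388608
(1,5): OLD=18220766111/134217728 → NEW=255, ERR=-16004754529/134217728
(2,0): OLD=1052881/16384 → NEW=0, ERR=1052881/16384
(2,1): OLD=53678923/524288 → NEW=0, ERR=53678923/524288
(2,2): OLD=1425720609/8388608 → NEW=255, ERR=-713374431/8388608
(2,3): OLD=5386900441/67108864 → NEW=0, ERR=5386900441/67108864
(2,4): OLD=298822744203/2147483648 → NEW=255, ERR=-248785586037/2147483648
(2,5): OLD=3491258893949/34359738368 → NEW=0, ERR=3491258893949/34359738368
(3,0): OLD=799259777/8388608 → NEW=0, ERR=799259777/8388608
(3,1): OLD=9512751149/67108864 → NEW=255, ERR=-7600009171/67108864
(3,2): OLD=28630339511/536870912 → NEW=0, ERR=28630339511/536870912
(3,3): OLD=5682375289413/34359738368 → NEW=255, ERR=-3079357994427/34359738368
(3,4): OLD=33440636333157/274877906944 → NEW=0, ERR=33440636333157/274877906944
(3,5): OLD=1243489789853643/4398046511104 → NEW=255, ERR=121987929522123/4398046511104
(4,0): OLD=71447389359/1073741824 → NEW=0, ERR=71447389359/1073741824
(4,1): OLD=1781125983651/17179869184 → NEW=0, ERR=1781125983651/17179869184
(4,2): OLD=84739868146809/549755813888 → NEW=255, ERR=-55447864394631/549755813888
(4,3): OLD=906095455650621/8796093022208 → NEW=0, ERR=906095455650621/8796093022208
(4,4): OLD=35139942488758669/140737488355328 → NEW=255, ERR=-748117041849971/140737488355328
(4,5): OLD=486266417597586363/2251799813685248 → NEW=255, ERR=-87942534892151877/2251799813685248
Output grid:
  Row 0: ..#.##  (3 black, running=3)
  Row 1: .#.###  (2 black, running=5)
  Row 2: ..#.#.  (4 black, running=9)
  Row 3: .#.#.#  (3 black, running=12)
  Row 4: ..#.##  (3 black, running=15)

Answer: 15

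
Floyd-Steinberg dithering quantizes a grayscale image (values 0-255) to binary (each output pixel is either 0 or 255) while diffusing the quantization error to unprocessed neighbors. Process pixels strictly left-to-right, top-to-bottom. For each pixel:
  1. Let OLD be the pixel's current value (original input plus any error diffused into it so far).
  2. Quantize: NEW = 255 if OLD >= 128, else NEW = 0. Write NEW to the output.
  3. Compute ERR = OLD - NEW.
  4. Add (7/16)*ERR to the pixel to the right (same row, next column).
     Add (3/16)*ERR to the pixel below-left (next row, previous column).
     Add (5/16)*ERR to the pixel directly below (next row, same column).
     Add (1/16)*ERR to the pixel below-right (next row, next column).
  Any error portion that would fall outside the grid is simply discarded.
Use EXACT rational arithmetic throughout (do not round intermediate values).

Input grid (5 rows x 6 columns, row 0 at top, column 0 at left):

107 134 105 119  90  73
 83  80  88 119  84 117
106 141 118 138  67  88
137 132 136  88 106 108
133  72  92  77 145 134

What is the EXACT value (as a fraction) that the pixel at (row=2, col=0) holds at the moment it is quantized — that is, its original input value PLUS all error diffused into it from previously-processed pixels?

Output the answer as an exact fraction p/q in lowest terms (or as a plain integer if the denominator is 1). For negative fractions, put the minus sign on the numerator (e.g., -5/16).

(0,0): OLD=107 → NEW=0, ERR=107
(0,1): OLD=2893/16 → NEW=255, ERR=-1187/16
(0,2): OLD=18571/256 → NEW=0, ERR=18571/256
(0,3): OLD=617421/4096 → NEW=255, ERR=-427059/4096
(0,4): OLD=2908827/65536 → NEW=0, ERR=2908827/65536
(0,5): OLD=96907837/1048576 → NEW=0, ERR=96907837/1048576
(1,0): OLD=26247/256 → NEW=0, ERR=26247/256
(1,1): OLD=249777/2048 → NEW=0, ERR=249777/2048
(1,2): OLD=9164677/65536 → NEW=255, ERR=-7547003/65536
(1,3): OLD=12816865/262144 → NEW=0, ERR=12816865/262144
(1,4): OLD=2182260931/16777216 → NEW=255, ERR=-2095929149/16777216
(1,5): OLD=25232730981/268435456 → NEW=0, ERR=25232730981/268435456
(2,0): OLD=5272619/32768 → NEW=255, ERR=-3083221/32768
Target (2,0): original=106, with diffused error = 5272619/32768

Answer: 5272619/32768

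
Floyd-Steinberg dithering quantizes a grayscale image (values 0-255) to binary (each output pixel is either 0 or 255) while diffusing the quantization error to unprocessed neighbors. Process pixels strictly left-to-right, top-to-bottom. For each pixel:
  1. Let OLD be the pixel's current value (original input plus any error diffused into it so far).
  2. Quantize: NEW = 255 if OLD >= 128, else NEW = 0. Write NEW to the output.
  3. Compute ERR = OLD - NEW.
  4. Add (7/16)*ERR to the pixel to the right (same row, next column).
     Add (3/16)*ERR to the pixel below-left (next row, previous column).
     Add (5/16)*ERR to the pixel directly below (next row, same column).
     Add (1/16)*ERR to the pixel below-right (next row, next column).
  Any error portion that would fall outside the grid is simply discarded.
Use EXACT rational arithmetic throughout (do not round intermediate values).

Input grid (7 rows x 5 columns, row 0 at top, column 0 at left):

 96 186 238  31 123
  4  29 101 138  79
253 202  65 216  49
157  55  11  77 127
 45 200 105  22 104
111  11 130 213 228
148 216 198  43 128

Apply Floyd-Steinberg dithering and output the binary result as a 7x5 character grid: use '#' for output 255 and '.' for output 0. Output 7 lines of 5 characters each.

Answer: .##.#
...#.
##.#.
#...#
.#...
..###
###.#

Derivation:
(0,0): OLD=96 → NEW=0, ERR=96
(0,1): OLD=228 → NEW=255, ERR=-27
(0,2): OLD=3619/16 → NEW=255, ERR=-461/16
(0,3): OLD=4709/256 → NEW=0, ERR=4709/256
(0,4): OLD=536771/4096 → NEW=255, ERR=-507709/4096
(1,0): OLD=463/16 → NEW=0, ERR=463/16
(1,1): OLD=4329/128 → NEW=0, ERR=4329/128
(1,2): OLD=444637/4096 → NEW=0, ERR=444637/4096
(1,3): OLD=2723001/16384 → NEW=255, ERR=-1454919/16384
(1,4): OLD=672139/262144 → NEW=0, ERR=672139/262144
(2,0): OLD=549651/2048 → NEW=255, ERR=27411/2048
(2,1): OLD=15767105/65536 → NEW=255, ERR=-944575/65536
(2,2): OLD=81873795/1048576 → NEW=0, ERR=81873795/1048576
(2,3): OLD=3853313881/16777216 → NEW=255, ERR=-424876199/16777216
(2,4): OLD=8904451375/268435456 → NEW=0, ERR=8904451375/268435456
(3,0): OLD=166178467/1048576 → NEW=255, ERR=-101208413/1048576
(3,1): OLD=199188903/8388608 → NEW=0, ERR=199188903/8388608
(3,2): OLD=10774898461/268435456 → NEW=0, ERR=10774898461/268435456
(3,3): OLD=52477465093/536870912 → NEW=0, ERR=52477465093/536870912
(3,4): OLD=1533712424217/8589934592 → NEW=255, ERR=-656720896743/8589934592
(4,0): OLD=2589027949/134217728 → NEW=0, ERR=2589027949/134217728
(4,1): OLD=933525416621/4294967296 → NEW=255, ERR=-161691243859/4294967296
(4,2): OLD=8307142107715/68719476736 → NEW=0, ERR=8307142107715/68719476736
(4,3): OLD=102921900708781/1099511627776 → NEW=0, ERR=102921900708781/1099511627776
(4,4): OLD=2237213128175675/17592186044416 → NEW=0, ERR=2237213128175675/17592186044416
(5,0): OLD=7557032657959/68719476736 → NEW=0, ERR=7557032657959/68719476736
(5,1): OLD=39152782817781/549755813888 → NEW=0, ERR=39152782817781/549755813888
(5,2): OLD=3767067257538653/17592186044416 → NEW=255, ERR=-718940183787427/17592186044416
(5,3): OLD=17998402143415571/70368744177664 → NEW=255, ERR=54372378111251/70368744177664
(5,4): OLD=308417049615772513/1125899906842624 → NEW=255, ERR=21312573370903393/1125899906842624
(6,0): OLD=1721561422058487/8796093022208 → NEW=255, ERR=-521442298604553/8796093022208
(6,1): OLD=59540627848958137/281474976710656 → NEW=255, ERR=-12235491212259143/281474976710656
(6,2): OLD=769247766370588931/4503599627370496 → NEW=255, ERR=-379170138608887549/4503599627370496
(6,3): OLD=533386927765548129/72057594037927936 → NEW=0, ERR=533386927765548129/72057594037927936
(6,4): OLD=158183361877910256615/1152921504606846976 → NEW=255, ERR=-135811621796835722265/1152921504606846976
Row 0: .##.#
Row 1: ...#.
Row 2: ##.#.
Row 3: #...#
Row 4: .#...
Row 5: ..###
Row 6: ###.#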